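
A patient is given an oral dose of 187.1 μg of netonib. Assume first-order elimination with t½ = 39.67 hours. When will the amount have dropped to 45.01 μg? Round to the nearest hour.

82 hours

Fraction remaining = 45.01/187.1 ≈ 0.24057.
n = log₂(187.1/45.01) = ln(4.1569)/ln 2 ≈ 2.0555 half-lives.
t = n × t½ = 2.0555 × 39.67 ≈ 81.541 hours.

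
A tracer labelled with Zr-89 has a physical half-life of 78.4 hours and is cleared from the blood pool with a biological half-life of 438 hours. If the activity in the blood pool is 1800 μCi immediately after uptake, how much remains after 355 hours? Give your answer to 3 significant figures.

44.5 μCi

1/t_eff = 1/t_phys + 1/t_biol = 1/78.4 + 1/438 = 0.015038 per hour.
t_eff = 78.4 × 438 / (78.4 + 438) ≈ 66.497 hours.
Remaining = 1800 × (1/2)^(355/66.497) = 1800 × (1/2)^5.3386 ≈ 44.484 μCi.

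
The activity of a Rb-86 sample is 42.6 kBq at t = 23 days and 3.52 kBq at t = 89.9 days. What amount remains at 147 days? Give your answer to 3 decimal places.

0.419 kBq

Over Δt = 89.9 − 23 = 66.9 days, the level fell by a factor of 42.6/3.52 ≈ 12.102.
n = log₂(12.102) ≈ 3.5972 half-lives, so t½ = 66.9/3.5972 ≈ 18.598 days.
From t = 89.9 to t = 147: 3.52 × (1/2)^((147−89.9)/18.598) ≈ 0.41908 kBq.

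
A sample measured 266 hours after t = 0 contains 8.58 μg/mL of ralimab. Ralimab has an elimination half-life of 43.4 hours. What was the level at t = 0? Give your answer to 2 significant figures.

600 μg/mL

Number of half-lives elapsed: n = 266/43.4 ≈ 6.129.
A₀ = A × 2^n = 8.58 × 2^6.129 = 8.58 × 69.988 ≈ 600.5 μg/mL.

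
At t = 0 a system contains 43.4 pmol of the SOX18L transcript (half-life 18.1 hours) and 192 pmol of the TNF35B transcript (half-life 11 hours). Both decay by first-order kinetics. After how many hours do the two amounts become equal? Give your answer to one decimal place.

60.2 hours

Set 43.4·(1/2)^(t/18.1) = 192·(1/2)^(t/11).
Taking log₂: log₂(43.4/192) = t·(1/18.1 − 1/11).
log₂(0.22604) = -2.1453; 1/18.1 − 1/11 = -0.03566.
t = -2.1453 / -0.03566 ≈ 60.16 hours.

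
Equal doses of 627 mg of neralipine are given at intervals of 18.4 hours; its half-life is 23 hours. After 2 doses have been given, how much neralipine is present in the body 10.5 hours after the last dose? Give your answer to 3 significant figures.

The 2 doses were given 28.9, 10.5 hours ago.
Total = 627·(1/2)^(28.9/23) + 627·(1/2)^(10.5/23)
      = 262.43 + 456.92 ≈ 719.35 mg.

719 mg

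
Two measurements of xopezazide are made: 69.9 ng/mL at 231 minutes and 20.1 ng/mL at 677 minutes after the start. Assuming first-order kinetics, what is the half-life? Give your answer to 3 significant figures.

248 minutes

Over Δt = 677 − 231 = 446 minutes, the level fell by a factor of 69.9/20.1 ≈ 3.4776.
n = log₂(3.4776) ≈ 1.7981 half-lives, so t½ = 446/1.7981 ≈ 248.04 minutes.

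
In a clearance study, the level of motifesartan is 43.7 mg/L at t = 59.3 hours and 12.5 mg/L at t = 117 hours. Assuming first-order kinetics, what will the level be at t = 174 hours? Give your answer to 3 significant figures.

3.63 mg/L

Over Δt = 117 − 59.3 = 57.7 hours, the level fell by a factor of 43.7/12.5 ≈ 3.496.
n = log₂(3.496) ≈ 1.8057 half-lives, so t½ = 57.7/1.8057 ≈ 31.954 hours.
From t = 117 to t = 174: 12.5 × (1/2)^((174−117)/31.954) ≈ 3.6302 mg/L.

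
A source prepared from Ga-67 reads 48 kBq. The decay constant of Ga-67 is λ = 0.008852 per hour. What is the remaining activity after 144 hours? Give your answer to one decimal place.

13.4 kBq

t½ = ln 2 / λ = 0.69315 / 0.008852 ≈ 78.304 hours.
Number of half-lives: n = 144/78.304 ≈ 1.839.
Remaining = 48 × (1/2)^1.839 = 48 × 0.27952 ≈ 13.417 kBq.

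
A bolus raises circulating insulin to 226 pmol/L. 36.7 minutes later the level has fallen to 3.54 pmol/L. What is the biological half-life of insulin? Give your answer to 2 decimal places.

A/A₀ = 3.54/226 ≈ 0.015664.
n = log₂(63.842) ≈ 5.9964 half-lives elapsed in 36.7 minutes.
t½ = 36.7/5.9964 ≈ 6.1203 minutes.

6.12 minutes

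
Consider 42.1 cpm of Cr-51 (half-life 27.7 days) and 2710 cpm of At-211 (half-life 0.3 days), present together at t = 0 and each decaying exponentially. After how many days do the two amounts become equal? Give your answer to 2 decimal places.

Set 42.1·(1/2)^(t/27.7) = 2710·(1/2)^(t/0.3).
Taking log₂: log₂(42.1/2710) = t·(1/27.7 − 1/0.3).
log₂(0.015535) = -6.0083; 1/27.7 − 1/0.3 = -3.2972.
t = -6.0083 / -3.2972 ≈ 1.8222 days.

1.82 days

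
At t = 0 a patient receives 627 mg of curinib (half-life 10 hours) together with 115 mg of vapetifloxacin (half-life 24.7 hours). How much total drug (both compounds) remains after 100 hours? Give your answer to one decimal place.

7.6 mg

curinib: 627 × (1/2)^(100/10) = 627 × (1/2)^10 ≈ 0.6123 mg.
vapetifloxacin: 115 × (1/2)^(100/24.7) = 115 × (1/2)^4.0486 ≈ 6.9495 mg.
Total = 0.6123 + 6.9495 ≈ 7.5618 mg.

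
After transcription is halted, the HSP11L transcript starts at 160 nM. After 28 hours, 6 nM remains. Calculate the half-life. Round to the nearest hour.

6 hours

A/A₀ = 6/160 ≈ 0.0375.
n = log₂(26.667) ≈ 4.737 half-lives elapsed in 28 hours.
t½ = 28/4.737 ≈ 5.911 hours.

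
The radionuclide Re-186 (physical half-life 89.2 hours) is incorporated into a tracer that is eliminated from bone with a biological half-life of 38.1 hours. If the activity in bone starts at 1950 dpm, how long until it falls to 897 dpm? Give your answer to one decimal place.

1/t_eff = 1/t_phys + 1/t_biol = 1/89.2 + 1/38.1 = 0.037457 per hour.
t_eff = 89.2 × 38.1 / (89.2 + 38.1) ≈ 26.697 hours.
n = log₂(1950/897) ≈ 1.1203; t = 1.1203 × 26.697 ≈ 29.908 hours.

29.9 hours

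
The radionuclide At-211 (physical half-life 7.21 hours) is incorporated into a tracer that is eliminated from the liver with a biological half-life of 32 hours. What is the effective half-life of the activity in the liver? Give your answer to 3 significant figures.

1/t_eff = 1/t_phys + 1/t_biol = 1/7.21 + 1/32 = 0.16995 per hour.
t_eff = 7.21 × 32 / (7.21 + 32) ≈ 5.8842 hours.

5.88 hours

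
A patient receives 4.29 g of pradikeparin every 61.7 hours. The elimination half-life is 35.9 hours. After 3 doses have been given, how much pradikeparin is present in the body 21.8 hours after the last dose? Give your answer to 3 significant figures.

3.93 g

The 3 doses were given 145.2, 83.5, 21.8 hours ago.
Total = 4.29·(1/2)^(145.2/35.9) + 4.29·(1/2)^(83.5/35.9) + 4.29·(1/2)^(21.8/35.9)
      = 0.25997 + 0.85564 + 2.8162 ≈ 3.9318 g.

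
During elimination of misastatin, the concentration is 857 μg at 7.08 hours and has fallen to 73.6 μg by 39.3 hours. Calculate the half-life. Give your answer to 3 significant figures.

9.10 hours

Over Δt = 39.3 − 7.08 = 32.22 hours, the level fell by a factor of 857/73.6 ≈ 11.644.
n = log₂(11.644) ≈ 3.5415 half-lives, so t½ = 32.22/3.5415 ≈ 9.0978 hours.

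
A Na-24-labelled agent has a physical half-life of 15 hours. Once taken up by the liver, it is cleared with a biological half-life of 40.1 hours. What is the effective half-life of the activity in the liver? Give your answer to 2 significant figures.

1/t_eff = 1/t_phys + 1/t_biol = 1/15 + 1/40.1 = 0.091604 per hour.
t_eff = 15 × 40.1 / (15 + 40.1) ≈ 10.917 hours.

11 hours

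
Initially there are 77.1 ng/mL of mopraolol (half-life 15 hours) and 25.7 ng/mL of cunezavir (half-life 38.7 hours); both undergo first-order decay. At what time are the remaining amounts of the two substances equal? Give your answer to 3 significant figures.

Set 77.1·(1/2)^(t/15) = 25.7·(1/2)^(t/38.7).
Taking log₂: log₂(77.1/25.7) = t·(1/15 − 1/38.7).
log₂(3) = 1.585; 1/15 − 1/38.7 = 0.040827.
t = 1.585 / 0.040827 ≈ 38.822 hours.

38.8 hours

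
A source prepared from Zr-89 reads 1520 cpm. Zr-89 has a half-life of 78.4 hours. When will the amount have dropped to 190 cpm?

190/1520 = 1/8, so 3 half-lives have elapsed.
t = 3 × 78.4 = 235.2 hours.

235.2 hours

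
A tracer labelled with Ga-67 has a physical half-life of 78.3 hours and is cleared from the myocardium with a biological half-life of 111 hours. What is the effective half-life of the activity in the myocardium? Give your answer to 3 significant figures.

1/t_eff = 1/t_phys + 1/t_biol = 1/78.3 + 1/111 = 0.02178 per hour.
t_eff = 78.3 × 111 / (78.3 + 111) ≈ 45.913 hours.

45.9 hours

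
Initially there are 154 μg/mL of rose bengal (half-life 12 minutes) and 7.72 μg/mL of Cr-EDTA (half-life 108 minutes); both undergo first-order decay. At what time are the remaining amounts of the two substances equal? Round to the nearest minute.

Set 154·(1/2)^(t/12) = 7.72·(1/2)^(t/108).
Taking log₂: log₂(154/7.72) = t·(1/12 − 1/108).
log₂(19.948) = 4.3182; 1/12 − 1/108 = 0.074074.
t = 4.3182 / 0.074074 ≈ 58.296 minutes.

58 minutes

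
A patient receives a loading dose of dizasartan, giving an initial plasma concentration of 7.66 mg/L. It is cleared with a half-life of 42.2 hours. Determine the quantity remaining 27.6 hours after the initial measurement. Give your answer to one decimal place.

4.9 mg/L

Number of half-lives: n = 27.6/42.2 ≈ 0.65403.
Remaining = 7.66 × (1/2)^0.65403 = 7.66 × 0.6355 ≈ 4.868 mg/L.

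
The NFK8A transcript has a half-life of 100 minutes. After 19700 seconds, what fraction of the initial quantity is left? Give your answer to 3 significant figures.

0.103

19700 seconds = 328.333 minutes.
n = 328.333/100 ≈ 3.2833 half-lives.
Fraction remaining = (1/2)^3.2833 ≈ 0.10271.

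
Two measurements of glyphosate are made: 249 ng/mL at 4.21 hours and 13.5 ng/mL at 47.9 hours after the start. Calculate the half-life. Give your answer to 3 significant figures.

Over Δt = 47.9 − 4.21 = 43.69 hours, the level fell by a factor of 249/13.5 ≈ 18.444.
n = log₂(18.444) ≈ 4.2051 half-lives, so t½ = 43.69/4.2051 ≈ 10.39 hours.

10.4 hours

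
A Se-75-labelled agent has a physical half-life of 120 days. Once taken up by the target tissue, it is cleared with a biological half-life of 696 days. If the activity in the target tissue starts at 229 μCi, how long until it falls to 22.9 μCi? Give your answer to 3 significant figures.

340 days

1/t_eff = 1/t_phys + 1/t_biol = 1/120 + 1/696 = 0.0097701 per day.
t_eff = 120 × 696 / (120 + 696) ≈ 102.35 days.
n = log₂(229/22.9) ≈ 3.3219; t = 3.3219 × 102.35 ≈ 340.01 days.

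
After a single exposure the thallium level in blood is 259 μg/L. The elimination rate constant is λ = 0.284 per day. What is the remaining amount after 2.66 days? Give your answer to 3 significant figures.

t½ = ln 2 / λ = 0.69315 / 0.284 ≈ 2.4407 days.
Number of half-lives: n = 2.66/2.4407 ≈ 1.0899.
Remaining = 259 × (1/2)^1.0899 = 259 × 0.4698 ≈ 121.68 μg/L.

122 μg/L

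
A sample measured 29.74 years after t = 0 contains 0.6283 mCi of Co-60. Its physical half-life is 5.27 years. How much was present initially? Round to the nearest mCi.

31 mCi

Number of half-lives elapsed: n = 29.74/5.27 ≈ 5.6433.
A₀ = A × 2^n = 0.6283 × 2^5.6433 = 0.6283 × 49.979 ≈ 31.402 mCi.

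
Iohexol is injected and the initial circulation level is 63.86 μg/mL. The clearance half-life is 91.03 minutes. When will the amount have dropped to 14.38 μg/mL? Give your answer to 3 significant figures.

Fraction remaining = 14.38/63.86 ≈ 0.22518.
n = log₂(63.86/14.38) = ln(4.4409)/ln 2 ≈ 2.1508 half-lives.
t = n × t½ = 2.1508 × 91.03 ≈ 195.79 minutes.

196 minutes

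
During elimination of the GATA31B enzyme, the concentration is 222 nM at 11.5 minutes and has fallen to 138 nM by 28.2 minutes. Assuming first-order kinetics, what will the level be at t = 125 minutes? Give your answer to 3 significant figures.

8.77 nM

Over Δt = 28.2 − 11.5 = 16.7 minutes, the level fell by a factor of 222/138 ≈ 1.6087.
n = log₂(1.6087) ≈ 0.68589 half-lives, so t½ = 16.7/0.68589 ≈ 24.348 minutes.
From t = 28.2 to t = 125: 138 × (1/2)^((125−28.2)/24.348) ≈ 8.7715 nM.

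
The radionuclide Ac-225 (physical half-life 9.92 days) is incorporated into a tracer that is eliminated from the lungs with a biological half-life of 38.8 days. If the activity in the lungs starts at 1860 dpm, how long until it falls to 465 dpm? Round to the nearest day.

1/t_eff = 1/t_phys + 1/t_biol = 1/9.92 + 1/38.8 = 0.12658 per day.
t_eff = 9.92 × 38.8 / (9.92 + 38.8) ≈ 7.9002 days.
n = log₂(1860/465) ≈ 2; t = 2 × 7.9002 ≈ 15.8 days.

16 days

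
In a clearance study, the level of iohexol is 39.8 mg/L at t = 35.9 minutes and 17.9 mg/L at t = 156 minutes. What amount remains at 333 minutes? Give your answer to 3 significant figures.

5.51 mg/L

Over Δt = 156 − 35.9 = 120.1 minutes, the level fell by a factor of 39.8/17.9 ≈ 2.2235.
n = log₂(2.2235) ≈ 1.1528 half-lives, so t½ = 120.1/1.1528 ≈ 104.18 minutes.
From t = 156 to t = 333: 17.9 × (1/2)^((333−156)/104.18) ≈ 5.5133 mg/L.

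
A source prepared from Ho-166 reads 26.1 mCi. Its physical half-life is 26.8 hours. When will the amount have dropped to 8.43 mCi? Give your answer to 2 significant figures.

44 hours

Fraction remaining = 8.43/26.1 ≈ 0.32299.
n = log₂(26.1/8.43) = ln(3.0961)/ln 2 ≈ 1.6304 half-lives.
t = n × t½ = 1.6304 × 26.8 ≈ 43.696 hours.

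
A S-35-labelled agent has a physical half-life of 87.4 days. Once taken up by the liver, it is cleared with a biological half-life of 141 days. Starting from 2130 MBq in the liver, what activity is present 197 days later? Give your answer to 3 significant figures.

1/t_eff = 1/t_phys + 1/t_biol = 1/87.4 + 1/141 = 0.018534 per day.
t_eff = 87.4 × 141 / (87.4 + 141) ≈ 53.955 days.
Remaining = 2130 × (1/2)^(197/53.955) = 2130 × (1/2)^3.6512 ≈ 169.54 MBq.

170 MBq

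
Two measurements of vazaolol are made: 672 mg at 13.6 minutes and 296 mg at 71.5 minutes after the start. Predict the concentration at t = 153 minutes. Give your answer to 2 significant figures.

Over Δt = 71.5 − 13.6 = 57.9 minutes, the level fell by a factor of 672/296 ≈ 2.2703.
n = log₂(2.2703) ≈ 1.1829 half-lives, so t½ = 57.9/1.1829 ≈ 48.949 minutes.
From t = 71.5 to t = 153: 296 × (1/2)^((153−71.5)/48.949) ≈ 93.342 mg.

93 mg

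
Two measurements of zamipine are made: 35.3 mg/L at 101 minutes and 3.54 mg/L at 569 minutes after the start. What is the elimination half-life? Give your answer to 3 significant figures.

Over Δt = 569 − 101 = 468 minutes, the level fell by a factor of 35.3/3.54 ≈ 9.9718.
n = log₂(9.9718) ≈ 3.3178 half-lives, so t½ = 468/3.3178 ≈ 141.06 minutes.

141 minutes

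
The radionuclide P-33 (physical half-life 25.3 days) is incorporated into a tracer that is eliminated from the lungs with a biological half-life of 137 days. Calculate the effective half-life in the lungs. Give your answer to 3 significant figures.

21.4 days

1/t_eff = 1/t_phys + 1/t_biol = 1/25.3 + 1/137 = 0.046825 per day.
t_eff = 25.3 × 137 / (25.3 + 137) ≈ 21.356 days.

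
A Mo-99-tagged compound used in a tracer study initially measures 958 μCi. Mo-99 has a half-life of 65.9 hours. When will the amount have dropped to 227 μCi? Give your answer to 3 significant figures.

Fraction remaining = 227/958 ≈ 0.23695.
n = log₂(958/227) = ln(4.2203)/ln 2 ≈ 2.0773 half-lives.
t = n × t½ = 2.0773 × 65.9 ≈ 136.9 hours.

137 hours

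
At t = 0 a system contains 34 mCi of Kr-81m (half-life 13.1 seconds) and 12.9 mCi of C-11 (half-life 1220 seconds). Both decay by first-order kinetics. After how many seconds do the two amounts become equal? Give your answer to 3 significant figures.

18.5 seconds

Set 34·(1/2)^(t/13.1) = 12.9·(1/2)^(t/1220).
Taking log₂: log₂(34/12.9) = t·(1/13.1 − 1/1220).
log₂(2.6357) = 1.3982; 1/13.1 − 1/1220 = 0.075516.
t = 1.3982 / 0.075516 ≈ 18.515 seconds.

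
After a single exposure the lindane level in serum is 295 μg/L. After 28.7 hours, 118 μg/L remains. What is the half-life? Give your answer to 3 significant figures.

A/A₀ = 118/295 ≈ 0.4.
n = log₂(2.5) ≈ 1.3219 half-lives elapsed in 28.7 hours.
t½ = 28.7/1.3219 ≈ 21.711 hours.

21.7 hours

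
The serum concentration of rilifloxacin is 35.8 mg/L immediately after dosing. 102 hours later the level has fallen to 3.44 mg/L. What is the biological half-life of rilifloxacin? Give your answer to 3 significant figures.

30.2 hours

A/A₀ = 3.44/35.8 ≈ 0.096089.
n = log₂(10.407) ≈ 3.3795 half-lives elapsed in 102 hours.
t½ = 102/3.3795 ≈ 30.182 hours.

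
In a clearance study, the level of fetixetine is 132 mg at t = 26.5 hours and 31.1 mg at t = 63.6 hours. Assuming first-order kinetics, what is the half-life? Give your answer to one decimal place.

Over Δt = 63.6 − 26.5 = 37.1 hours, the level fell by a factor of 132/31.1 ≈ 4.2444.
n = log₂(4.2444) ≈ 2.0856 half-lives, so t½ = 37.1/2.0856 ≈ 17.789 hours.

17.8 hours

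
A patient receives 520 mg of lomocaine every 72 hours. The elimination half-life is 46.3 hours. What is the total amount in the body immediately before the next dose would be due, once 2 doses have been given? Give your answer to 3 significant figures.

237 mg

The 2 doses were given 144, 72 hours ago.
Total = 520·(1/2)^(144/46.3) + 520·(1/2)^(72/46.3)
      = 60.222 + 176.96 ≈ 237.18 mg.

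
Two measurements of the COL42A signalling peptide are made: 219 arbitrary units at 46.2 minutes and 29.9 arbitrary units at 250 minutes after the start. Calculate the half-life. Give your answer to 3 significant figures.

Over Δt = 250 − 46.2 = 203.8 minutes, the level fell by a factor of 219/29.9 ≈ 7.3244.
n = log₂(7.3244) ≈ 2.8727 half-lives, so t½ = 203.8/2.8727 ≈ 70.943 minutes.

70.9 minutes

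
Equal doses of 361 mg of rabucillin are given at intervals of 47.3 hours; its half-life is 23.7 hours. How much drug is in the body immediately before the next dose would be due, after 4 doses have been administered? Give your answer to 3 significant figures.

120 mg

The 4 doses were given 189.2, 141.9, 94.6, 47.3 hours ago.
Total = 361·(1/2)^(189.2/23.7) + 361·(1/2)^(141.9/23.7) + 361·(1/2)^(94.6/23.7) + 361·(1/2)^(47.3/23.7)
      = 1.4268 + 5.6903 + 22.695 + 90.514 ≈ 120.33 mg.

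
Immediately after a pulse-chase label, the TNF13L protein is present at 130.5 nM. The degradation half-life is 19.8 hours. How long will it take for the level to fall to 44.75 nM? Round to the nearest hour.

31 hours

Fraction remaining = 44.75/130.5 ≈ 0.34291.
n = log₂(130.5/44.75) = ln(2.9162)/ln 2 ≈ 1.5441 half-lives.
t = n × t½ = 1.5441 × 19.8 ≈ 30.573 hours.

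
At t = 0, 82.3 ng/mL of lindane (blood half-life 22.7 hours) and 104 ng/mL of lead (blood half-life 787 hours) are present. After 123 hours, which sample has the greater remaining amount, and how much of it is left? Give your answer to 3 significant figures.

lead, 93.3 ng/mL

lindane: 82.3 × (1/2)^5.4185 ≈ 1.9243 ng/mL.
lead: 104 × (1/2)^0.15629 ≈ 93.322 ng/mL.
Lead has more remaining, at ≈ 93.322 ng/mL.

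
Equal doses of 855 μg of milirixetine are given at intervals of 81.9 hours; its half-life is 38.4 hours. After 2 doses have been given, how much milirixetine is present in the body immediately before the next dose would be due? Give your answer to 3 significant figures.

The 2 doses were given 163.8, 81.9 hours ago.
Total = 855·(1/2)^(163.8/38.4) + 855·(1/2)^(81.9/38.4)
      = 44.451 + 194.95 ≈ 239.4 μg.

239 μg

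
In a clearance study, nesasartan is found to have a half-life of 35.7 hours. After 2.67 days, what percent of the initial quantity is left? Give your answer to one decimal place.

28.8%

2.67 days = 64.08 hours.
n = 64.08/35.7 ≈ 1.795 half-lives.
Fraction remaining = (1/2)^1.795 ≈ 0.28818, i.e. 28.818%.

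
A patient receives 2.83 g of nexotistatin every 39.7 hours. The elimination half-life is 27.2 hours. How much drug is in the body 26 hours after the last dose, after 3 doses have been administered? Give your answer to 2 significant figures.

2.2 g

The 3 doses were given 105.4, 65.7, 26 hours ago.
Total = 2.83·(1/2)^(105.4/27.2) + 2.83·(1/2)^(65.7/27.2) + 2.83·(1/2)^(26/27.2)
      = 0.19288 + 0.53048 + 1.4589 ≈ 2.1823 g.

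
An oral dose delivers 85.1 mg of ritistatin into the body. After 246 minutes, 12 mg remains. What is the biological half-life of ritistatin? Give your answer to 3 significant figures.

A/A₀ = 12/85.1 ≈ 0.14101.
n = log₂(7.0917) ≈ 2.8261 half-lives elapsed in 246 minutes.
t½ = 246/2.8261 ≈ 87.045 minutes.

87.0 minutes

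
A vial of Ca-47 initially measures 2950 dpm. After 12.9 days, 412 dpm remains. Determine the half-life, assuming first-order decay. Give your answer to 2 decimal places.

4.54 days

A/A₀ = 412/2950 ≈ 0.13966.
n = log₂(7.1602) ≈ 2.84 half-lives elapsed in 12.9 days.
t½ = 12.9/2.84 ≈ 4.5423 days.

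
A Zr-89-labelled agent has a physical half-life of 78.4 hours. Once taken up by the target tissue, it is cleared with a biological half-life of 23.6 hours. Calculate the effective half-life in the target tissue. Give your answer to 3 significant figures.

1/t_eff = 1/t_phys + 1/t_biol = 1/78.4 + 1/23.6 = 0.055128 per hour.
t_eff = 78.4 × 23.6 / (78.4 + 23.6) ≈ 18.14 hours.

18.1 hours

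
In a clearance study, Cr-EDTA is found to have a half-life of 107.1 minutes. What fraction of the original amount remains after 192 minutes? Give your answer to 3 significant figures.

n = 192/107.1 ≈ 1.7927 half-lives.
Fraction remaining = (1/2)^1.7927 ≈ 0.28863.

0.289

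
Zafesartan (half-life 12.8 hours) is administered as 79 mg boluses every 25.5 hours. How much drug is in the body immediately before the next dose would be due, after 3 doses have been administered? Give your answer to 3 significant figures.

The 3 doses were given 76.5, 51, 25.5 hours ago.
Total = 79·(1/2)^(76.5/12.8) + 79·(1/2)^(51/12.8) + 79·(1/2)^(25.5/12.8)
      = 1.2546 + 4.9913 + 19.857 ≈ 26.103 mg.

26.1 mg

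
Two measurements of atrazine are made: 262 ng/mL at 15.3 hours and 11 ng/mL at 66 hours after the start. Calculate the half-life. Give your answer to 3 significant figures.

11.1 hours

Over Δt = 66 − 15.3 = 50.7 hours, the level fell by a factor of 262/11 ≈ 23.818.
n = log₂(23.818) ≈ 4.574 half-lives, so t½ = 50.7/4.574 ≈ 11.084 hours.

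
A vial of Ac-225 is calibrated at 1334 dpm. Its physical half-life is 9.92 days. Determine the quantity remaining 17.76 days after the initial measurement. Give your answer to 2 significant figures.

Number of half-lives: n = 17.76/9.92 ≈ 1.7903.
Remaining = 1334 × (1/2)^1.7903 = 1334 × 0.28911 ≈ 385.67 dpm.

390 dpm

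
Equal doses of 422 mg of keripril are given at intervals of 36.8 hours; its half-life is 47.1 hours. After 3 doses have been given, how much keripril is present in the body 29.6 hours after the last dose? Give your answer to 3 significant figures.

The 3 doses were given 103.2, 66.4, 29.6 hours ago.
Total = 422·(1/2)^(103.2/47.1) + 422·(1/2)^(66.4/47.1) + 422·(1/2)^(29.6/47.1)
      = 92.413 + 158.83 + 272.98 ≈ 524.22 mg.

524 mg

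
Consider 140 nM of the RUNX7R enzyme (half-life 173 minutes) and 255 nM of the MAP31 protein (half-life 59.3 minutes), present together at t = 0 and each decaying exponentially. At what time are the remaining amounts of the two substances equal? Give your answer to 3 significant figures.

Set 140·(1/2)^(t/173) = 255·(1/2)^(t/59.3).
Taking log₂: log₂(140/255) = t·(1/173 − 1/59.3).
log₂(0.54902) = -0.86507; 1/173 − 1/59.3 = -0.011083.
t = -0.86507 / -0.011083 ≈ 78.053 minutes.

78.1 minutes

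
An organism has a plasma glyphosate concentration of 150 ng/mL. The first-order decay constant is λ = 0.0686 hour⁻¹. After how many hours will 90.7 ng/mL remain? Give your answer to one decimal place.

7.3 hours

t½ = ln 2 / λ = 0.69315 / 0.0686 ≈ 10.104 hours.
Fraction remaining = 90.7/150 ≈ 0.60467.
n = log₂(150/90.7) = ln(1.6538)/ln 2 ≈ 0.72579 half-lives.
t = n × t½ = 0.72579 × 10.104 ≈ 7.3335 hours.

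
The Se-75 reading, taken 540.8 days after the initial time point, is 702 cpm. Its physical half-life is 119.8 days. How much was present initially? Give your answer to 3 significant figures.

Number of half-lives elapsed: n = 540.8/119.8 ≈ 4.5142.
A₀ = A × 2^n = 702 × 2^4.5142 = 702 × 22.851 ≈ 16041 cpm.

16000 cpm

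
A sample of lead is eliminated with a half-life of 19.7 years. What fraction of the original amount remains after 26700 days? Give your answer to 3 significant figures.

26700 days = 73.1507 years.
n = 73.1507/19.7 ≈ 3.7132 half-lives.
Fraction remaining = (1/2)^3.7132 ≈ 0.076244.

0.0762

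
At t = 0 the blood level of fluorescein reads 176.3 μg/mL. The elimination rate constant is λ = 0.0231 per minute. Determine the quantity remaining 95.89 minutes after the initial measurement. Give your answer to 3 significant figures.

t½ = ln 2 / λ = 0.69315 / 0.0231 ≈ 30.006 minutes.
Number of half-lives: n = 95.89/30.006 ≈ 3.1957.
Remaining = 176.3 × (1/2)^3.1957 = 176.3 × 0.10915 ≈ 19.243 μg/mL.

19.2 μg/mL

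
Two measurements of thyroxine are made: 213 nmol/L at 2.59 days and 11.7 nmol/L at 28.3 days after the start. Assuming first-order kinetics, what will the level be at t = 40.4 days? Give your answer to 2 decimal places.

2.99 nmol/L

Over Δt = 28.3 − 2.59 = 25.71 days, the level fell by a factor of 213/11.7 ≈ 18.205.
n = log₂(18.205) ≈ 4.1863 half-lives, so t½ = 25.71/4.1863 ≈ 6.1415 days.
From t = 28.3 to t = 40.4: 11.7 × (1/2)^((40.4−28.3)/6.1415) ≈ 2.986 nmol/L.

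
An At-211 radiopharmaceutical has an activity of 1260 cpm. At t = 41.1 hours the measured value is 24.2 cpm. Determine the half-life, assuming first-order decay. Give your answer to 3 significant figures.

7.21 hours

A/A₀ = 24.2/1260 ≈ 0.019206.
n = log₂(52.066) ≈ 5.7023 half-lives elapsed in 41.1 hours.
t½ = 41.1/5.7023 ≈ 7.2077 hours.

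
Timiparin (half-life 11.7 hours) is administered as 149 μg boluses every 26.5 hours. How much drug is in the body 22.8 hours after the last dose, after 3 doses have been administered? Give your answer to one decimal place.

The 3 doses were given 75.8, 49.3, 22.8 hours ago.
Total = 149·(1/2)^(75.8/11.7) + 149·(1/2)^(49.3/11.7) + 149·(1/2)^(22.8/11.7)
      = 1.6708 + 8.0305 + 38.598 ≈ 48.299 μg.

48.3 μg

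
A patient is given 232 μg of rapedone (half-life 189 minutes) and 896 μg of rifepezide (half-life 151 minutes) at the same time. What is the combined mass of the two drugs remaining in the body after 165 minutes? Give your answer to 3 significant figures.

547 μg

rapedone: 232 × (1/2)^(165/189) = 232 × (1/2)^0.87302 ≈ 126.67 μg.
rifepezide: 896 × (1/2)^(165/151) = 896 × (1/2)^1.0927 ≈ 420.11 μg.
Total = 126.67 + 420.11 ≈ 546.79 μg.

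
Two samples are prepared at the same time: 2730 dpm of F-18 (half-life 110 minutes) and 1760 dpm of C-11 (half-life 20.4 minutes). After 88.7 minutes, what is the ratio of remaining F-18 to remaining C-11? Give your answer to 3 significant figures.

F-18: 2730 × (1/2)^(88.7/110) = 2730 × (1/2)^0.80636 ≈ 1561.1 dpm.
C-11: 1760 × (1/2)^(88.7/20.4) = 1760 × (1/2)^4.348 ≈ 86.422 dpm.
Ratio ≈ 1561.1 / 86.422 ≈ 18.063.

18.1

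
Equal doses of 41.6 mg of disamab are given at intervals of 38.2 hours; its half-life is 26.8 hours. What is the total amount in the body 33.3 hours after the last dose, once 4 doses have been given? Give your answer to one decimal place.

27.5 mg

The 4 doses were given 147.9, 109.7, 71.5, 33.3 hours ago.
Total = 41.6·(1/2)^(147.9/26.8) + 41.6·(1/2)^(109.7/26.8) + 41.6·(1/2)^(71.5/26.8) + 41.6·(1/2)^(33.3/26.8)
      = 0.90743 + 2.4372 + 6.5459 + 17.581 ≈ 27.472 mg.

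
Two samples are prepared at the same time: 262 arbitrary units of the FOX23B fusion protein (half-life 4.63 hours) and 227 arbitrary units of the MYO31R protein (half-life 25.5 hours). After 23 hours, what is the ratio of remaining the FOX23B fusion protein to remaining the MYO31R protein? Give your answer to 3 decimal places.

0.069

FOX23B fusion protein: 262 × (1/2)^(23/4.63) = 262 × (1/2)^4.9676 ≈ 8.3734 arbitrary units.
MYO31R protein: 227 × (1/2)^(23/25.5) = 227 × (1/2)^0.90196 ≈ 121.48 arbitrary units.
Ratio ≈ 8.3734 / 121.48 ≈ 0.068928.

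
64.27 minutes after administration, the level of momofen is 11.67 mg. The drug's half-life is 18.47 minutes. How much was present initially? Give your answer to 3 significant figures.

130 mg

Number of half-lives elapsed: n = 64.27/18.47 ≈ 3.4797.
A₀ = A × 2^n = 11.67 × 2^3.4797 = 11.67 × 11.156 ≈ 130.19 mg.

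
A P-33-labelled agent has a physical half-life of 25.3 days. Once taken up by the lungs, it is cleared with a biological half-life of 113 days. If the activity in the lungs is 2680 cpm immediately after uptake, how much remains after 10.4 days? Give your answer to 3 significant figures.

1890 cpm

1/t_eff = 1/t_phys + 1/t_biol = 1/25.3 + 1/113 = 0.048375 per day.
t_eff = 25.3 × 113 / (25.3 + 113) ≈ 20.672 days.
Remaining = 2680 × (1/2)^(10.4/20.672) = 2680 × (1/2)^0.5031 ≈ 1891 cpm.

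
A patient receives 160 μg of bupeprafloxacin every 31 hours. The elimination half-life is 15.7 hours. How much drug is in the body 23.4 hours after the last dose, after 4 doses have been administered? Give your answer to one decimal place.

76.1 μg

The 4 doses were given 116.4, 85.4, 54.4, 23.4 hours ago.
Total = 160·(1/2)^(116.4/15.7) + 160·(1/2)^(85.4/15.7) + 160·(1/2)^(54.4/15.7) + 160·(1/2)^(23.4/15.7)
      = 0.93817 + 3.687 + 14.49 + 56.944 ≈ 76.059 μg.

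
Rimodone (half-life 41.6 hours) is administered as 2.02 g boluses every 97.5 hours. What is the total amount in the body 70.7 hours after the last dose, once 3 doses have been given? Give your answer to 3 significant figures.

0.769 g

The 3 doses were given 265.7, 168.2, 70.7 hours ago.
Total = 2.02·(1/2)^(265.7/41.6) + 2.02·(1/2)^(168.2/41.6) + 2.02·(1/2)^(70.7/41.6)
      = 0.024136 + 0.12252 + 0.62194 ≈ 0.76859 g.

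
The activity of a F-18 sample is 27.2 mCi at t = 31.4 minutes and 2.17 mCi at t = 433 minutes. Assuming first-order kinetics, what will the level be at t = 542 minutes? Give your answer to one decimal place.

1.1 mCi

Over Δt = 433 − 31.4 = 401.6 minutes, the level fell by a factor of 27.2/2.17 ≈ 12.535.
n = log₂(12.535) ≈ 3.6478 half-lives, so t½ = 401.6/3.6478 ≈ 110.09 minutes.
From t = 433 to t = 542: 2.17 × (1/2)^((542−433)/110.09) ≈ 1.0925 mCi.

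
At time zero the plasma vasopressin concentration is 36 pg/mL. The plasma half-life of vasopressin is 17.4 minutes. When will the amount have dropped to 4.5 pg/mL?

4.5/36 = 1/8, so 3 half-lives have elapsed.
t = 3 × 17.4 = 52.2 minutes.

52.2 minutes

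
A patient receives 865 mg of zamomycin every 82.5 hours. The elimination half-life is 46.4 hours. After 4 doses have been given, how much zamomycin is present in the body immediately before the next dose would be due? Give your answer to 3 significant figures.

353 mg

The 4 doses were given 330, 247.5, 165, 82.5 hours ago.
Total = 865·(1/2)^(330/46.4) + 865·(1/2)^(247.5/46.4) + 865·(1/2)^(165/46.4) + 865·(1/2)^(82.5/46.4)
      = 6.2527 + 21.444 + 73.543 + 252.22 ≈ 353.46 mg.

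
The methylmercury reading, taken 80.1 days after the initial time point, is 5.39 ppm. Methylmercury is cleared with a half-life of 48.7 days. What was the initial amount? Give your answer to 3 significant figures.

Number of half-lives elapsed: n = 80.1/48.7 ≈ 1.6448.
A₀ = A × 2^n = 5.39 × 2^1.6448 = 5.39 × 3.127 ≈ 16.854 ppm.

16.9 ppm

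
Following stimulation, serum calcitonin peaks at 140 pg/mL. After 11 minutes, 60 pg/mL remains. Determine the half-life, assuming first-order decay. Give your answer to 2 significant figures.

A/A₀ = 60/140 ≈ 0.42857.
n = log₂(2.3333) ≈ 1.2224 half-lives elapsed in 11 minutes.
t½ = 11/1.2224 ≈ 8.9987 minutes.

9.0 minutes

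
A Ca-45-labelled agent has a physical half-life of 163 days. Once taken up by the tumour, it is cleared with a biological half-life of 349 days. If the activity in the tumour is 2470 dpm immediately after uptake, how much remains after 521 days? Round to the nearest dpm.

96 dpm

1/t_eff = 1/t_phys + 1/t_biol = 1/163 + 1/349 = 0.0090003 per day.
t_eff = 163 × 349 / (163 + 349) ≈ 111.11 days.
Remaining = 2470 × (1/2)^(521/111.11) = 2470 × (1/2)^4.6892 ≈ 95.746 dpm.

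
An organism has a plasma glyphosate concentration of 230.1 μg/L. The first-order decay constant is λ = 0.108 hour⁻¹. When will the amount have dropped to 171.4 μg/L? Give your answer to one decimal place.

2.7 hours

t½ = ln 2 / λ = 0.69315 / 0.108 ≈ 6.418 hours.
Fraction remaining = 171.4/230.1 ≈ 0.74489.
n = log₂(230.1/171.4) = ln(1.3425)/ln 2 ≈ 0.42489 half-lives.
t = n × t½ = 0.42489 × 6.418 ≈ 2.727 hours.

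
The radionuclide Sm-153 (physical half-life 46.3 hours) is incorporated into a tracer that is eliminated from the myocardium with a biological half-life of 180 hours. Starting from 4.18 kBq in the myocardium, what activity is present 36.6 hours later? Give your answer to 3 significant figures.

2.10 kBq

1/t_eff = 1/t_phys + 1/t_biol = 1/46.3 + 1/180 = 0.027154 per hour.
t_eff = 46.3 × 180 / (46.3 + 180) ≈ 36.827 hours.
Remaining = 4.18 × (1/2)^(36.6/36.827) = 4.18 × (1/2)^0.99383 ≈ 2.099 kBq.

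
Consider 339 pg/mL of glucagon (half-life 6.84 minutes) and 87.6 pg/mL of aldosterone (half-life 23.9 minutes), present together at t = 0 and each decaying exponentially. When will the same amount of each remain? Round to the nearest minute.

19 minutes

Set 339·(1/2)^(t/6.84) = 87.6·(1/2)^(t/23.9).
Taking log₂: log₂(339/87.6) = t·(1/6.84 − 1/23.9).
log₂(3.8699) = 1.9523; 1/6.84 − 1/23.9 = 0.10436.
t = 1.9523 / 0.10436 ≈ 18.708 minutes.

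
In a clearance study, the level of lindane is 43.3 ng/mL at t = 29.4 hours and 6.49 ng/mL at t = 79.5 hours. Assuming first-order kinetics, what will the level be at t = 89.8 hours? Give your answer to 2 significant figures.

Over Δt = 79.5 − 29.4 = 50.1 hours, the level fell by a factor of 43.3/6.49 ≈ 6.6718.
n = log₂(6.6718) ≈ 2.7381 half-lives, so t½ = 50.1/2.7381 ≈ 18.298 hours.
From t = 79.5 to t = 89.8: 6.49 × (1/2)^((89.8−79.5)/18.298) ≈ 4.3933 ng/mL.

4.4 ng/mL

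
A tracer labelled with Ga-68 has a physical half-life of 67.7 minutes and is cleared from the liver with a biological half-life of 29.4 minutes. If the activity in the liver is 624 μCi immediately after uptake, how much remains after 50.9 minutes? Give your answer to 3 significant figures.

1/t_eff = 1/t_phys + 1/t_biol = 1/67.7 + 1/29.4 = 0.048785 per minute.
t_eff = 67.7 × 29.4 / (67.7 + 29.4) ≈ 20.498 minutes.
Remaining = 624 × (1/2)^(50.9/20.498) = 624 × (1/2)^2.4831 ≈ 111.61 μCi.

112 μCi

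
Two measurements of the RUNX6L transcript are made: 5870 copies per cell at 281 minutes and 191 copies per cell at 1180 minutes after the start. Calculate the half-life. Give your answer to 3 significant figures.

Over Δt = 1180 − 281 = 899 minutes, the level fell by a factor of 5870/191 ≈ 30.733.
n = log₂(30.733) ≈ 4.9417 half-lives, so t½ = 899/4.9417 ≈ 181.92 minutes.

182 minutes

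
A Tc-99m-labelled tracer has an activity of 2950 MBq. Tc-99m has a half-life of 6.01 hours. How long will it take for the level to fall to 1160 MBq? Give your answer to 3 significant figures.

8.09 hours

Fraction remaining = 1160/2950 ≈ 0.39322.
n = log₂(2950/1160) = ln(2.5431)/ln 2 ≈ 1.3466 half-lives.
t = n × t½ = 1.3466 × 6.01 ≈ 8.093 hours.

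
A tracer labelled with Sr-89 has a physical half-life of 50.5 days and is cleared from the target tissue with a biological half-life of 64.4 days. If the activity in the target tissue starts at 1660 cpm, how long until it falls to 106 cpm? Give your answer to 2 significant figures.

1/t_eff = 1/t_phys + 1/t_biol = 1/50.5 + 1/64.4 = 0.03533 per day.
t_eff = 50.5 × 64.4 / (50.5 + 64.4) ≈ 28.305 days.
n = log₂(1660/106) ≈ 3.969; t = 3.969 × 28.305 ≈ 112.34 days.

110 days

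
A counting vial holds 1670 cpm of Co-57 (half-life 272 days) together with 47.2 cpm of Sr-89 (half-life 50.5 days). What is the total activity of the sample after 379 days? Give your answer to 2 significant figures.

640 cpm

Co-57: 1670 × (1/2)^(379/272) = 1670 × (1/2)^1.3934 ≈ 635.72 cpm.
Sr-89: 47.2 × (1/2)^(379/50.5) = 47.2 × (1/2)^7.505 ≈ 0.25985 cpm.
Total = 635.72 + 0.25985 ≈ 635.98 cpm.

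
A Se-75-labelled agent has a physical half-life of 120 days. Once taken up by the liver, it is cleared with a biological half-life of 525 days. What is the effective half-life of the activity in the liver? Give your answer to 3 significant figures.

97.7 days

1/t_eff = 1/t_phys + 1/t_biol = 1/120 + 1/525 = 0.010238 per day.
t_eff = 120 × 525 / (120 + 525) ≈ 97.674 days.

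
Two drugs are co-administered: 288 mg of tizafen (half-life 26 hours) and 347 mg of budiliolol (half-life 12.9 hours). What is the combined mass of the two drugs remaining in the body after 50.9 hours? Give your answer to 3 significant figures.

tizafen: 288 × (1/2)^(50.9/26) = 288 × (1/2)^1.9577 ≈ 74.143 mg.
budiliolol: 347 × (1/2)^(50.9/12.9) = 347 × (1/2)^3.9457 ≈ 22.519 mg.
Total = 74.143 + 22.519 ≈ 96.661 mg.

96.7 mg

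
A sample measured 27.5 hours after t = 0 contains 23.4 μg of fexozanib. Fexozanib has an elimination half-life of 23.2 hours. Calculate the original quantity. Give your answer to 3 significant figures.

Number of half-lives elapsed: n = 27.5/23.2 ≈ 1.1853.
A₀ = A × 2^n = 23.4 × 2^1.1853 = 23.4 × 2.2742 ≈ 53.216 μg.

53.2 μg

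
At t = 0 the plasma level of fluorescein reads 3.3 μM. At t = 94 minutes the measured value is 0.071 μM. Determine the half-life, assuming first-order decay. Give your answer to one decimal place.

A/A₀ = 0.071/3.3 ≈ 0.021515.
n = log₂(46.479) ≈ 5.5385 half-lives elapsed in 94 minutes.
t½ = 94/5.5385 ≈ 16.972 minutes.

17.0 minutes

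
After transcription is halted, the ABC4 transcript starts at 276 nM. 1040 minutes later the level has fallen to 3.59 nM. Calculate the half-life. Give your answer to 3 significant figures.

166 minutes

A/A₀ = 3.59/276 ≈ 0.013007.
n = log₂(76.88) ≈ 6.2645 half-lives elapsed in 1040 minutes.
t½ = 1040/6.2645 ≈ 166.01 minutes.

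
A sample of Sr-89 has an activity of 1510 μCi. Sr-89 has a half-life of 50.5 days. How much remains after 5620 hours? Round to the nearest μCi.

Convert the elapsed time: 5620 hours = 234.167 days.
Number of half-lives: n = 234.167/50.5 ≈ 4.637.
Remaining = 1510 × (1/2)^4.637 = 1510 × 0.040192 ≈ 60.689 μCi.

61 μCi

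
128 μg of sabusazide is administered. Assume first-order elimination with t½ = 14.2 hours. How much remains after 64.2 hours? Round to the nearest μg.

6 μg

Number of half-lives: n = 64.2/14.2 ≈ 4.5211.
Remaining = 128 × (1/2)^4.5211 = 128 × 0.043552 ≈ 5.5746 μg.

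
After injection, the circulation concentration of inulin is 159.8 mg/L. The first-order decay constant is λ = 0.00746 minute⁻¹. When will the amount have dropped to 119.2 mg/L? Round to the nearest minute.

39 minutes

t½ = ln 2 / λ = 0.69315 / 0.00746 ≈ 92.915 minutes.
Fraction remaining = 119.2/159.8 ≈ 0.74593.
n = log₂(159.8/119.2) = ln(1.3406)/ln 2 ≈ 0.42288 half-lives.
t = n × t½ = 0.42288 × 92.915 ≈ 39.292 minutes.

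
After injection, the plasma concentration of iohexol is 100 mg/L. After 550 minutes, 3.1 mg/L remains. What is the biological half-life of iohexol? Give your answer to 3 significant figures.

110 minutes

A/A₀ = 3.1/100 ≈ 0.031.
n = log₂(32.258) ≈ 5.0116 half-lives elapsed in 550 minutes.
t½ = 550/5.0116 ≈ 109.75 minutes.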